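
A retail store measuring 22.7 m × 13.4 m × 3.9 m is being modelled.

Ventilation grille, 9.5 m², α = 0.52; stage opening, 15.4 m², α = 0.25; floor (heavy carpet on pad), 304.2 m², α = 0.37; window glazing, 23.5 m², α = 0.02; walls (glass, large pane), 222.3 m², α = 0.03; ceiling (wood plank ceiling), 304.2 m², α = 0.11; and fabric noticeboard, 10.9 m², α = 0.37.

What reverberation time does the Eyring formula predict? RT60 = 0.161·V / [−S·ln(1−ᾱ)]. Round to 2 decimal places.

1.04 sec

S = Σ Sᵢ = 890.0 m².
Absorption A = 9.5×0.52 + 15.4×0.25 + 304.2×0.37 + 23.5×0.02 + 222.3×0.03 + 304.2×0.11 + 10.9×0.37 = 165.978 sabins.
ᾱ = 165.978 / 890.0 = 0.1865.
−S·ln(1−ᾱ) = −890.0 × ln(1 − 0.1865) = 183.704.
V = 22.7 × 13.4 × 3.9 = 1186.302 m³.
RT60 = 0.161 × 1186.302 / 183.704 = 1.04 s.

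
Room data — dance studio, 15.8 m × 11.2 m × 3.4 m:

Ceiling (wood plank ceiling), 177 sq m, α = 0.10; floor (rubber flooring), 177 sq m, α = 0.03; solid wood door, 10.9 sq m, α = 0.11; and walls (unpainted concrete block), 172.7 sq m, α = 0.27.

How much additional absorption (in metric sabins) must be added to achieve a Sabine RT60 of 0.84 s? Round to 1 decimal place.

Total absorption A₁ = 177×0.10 + 177×0.03 + 10.9×0.11 + 172.7×0.27
  = 17.700 + 5.310 + 1.199 + 46.629 = 70.838 sq m sabins.
Target A₂ = 0.161·601.664/0.84 = 115.319 sabins (V = 601.664 m³).
Additional absorption ΔA = 115.319 − 70.838 = 44.5 sabins.

44.5 sabins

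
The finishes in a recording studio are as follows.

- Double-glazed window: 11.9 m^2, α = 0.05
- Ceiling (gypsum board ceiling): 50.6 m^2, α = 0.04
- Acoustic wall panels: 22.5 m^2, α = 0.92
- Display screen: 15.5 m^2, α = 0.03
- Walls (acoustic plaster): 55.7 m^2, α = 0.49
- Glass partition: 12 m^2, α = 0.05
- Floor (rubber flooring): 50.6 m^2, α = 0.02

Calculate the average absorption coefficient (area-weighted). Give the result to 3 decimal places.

S = Σ Sᵢ = 11.9 + 50.6 + 22.5 + 15.5 + 55.7 + 12 + 50.6 = 218.8 m^2.
Weighted sum Σ Sα = 52.689.
ᾱ = 52.689 / 218.8 = 0.241.

0.241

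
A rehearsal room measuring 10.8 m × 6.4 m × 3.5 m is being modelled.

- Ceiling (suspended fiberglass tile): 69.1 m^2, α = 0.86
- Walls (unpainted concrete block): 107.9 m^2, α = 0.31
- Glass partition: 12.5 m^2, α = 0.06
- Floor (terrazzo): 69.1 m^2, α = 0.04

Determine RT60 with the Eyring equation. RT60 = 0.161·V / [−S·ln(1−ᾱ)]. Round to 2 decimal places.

Total surface area S = 69.1 + 107.9 + 12.5 + 69.1 = 258.6 m^2.
Absorption A = 69.1×0.86 + 107.9×0.31 + 12.5×0.06 + 69.1×0.04 = 96.389 sabins.
ᾱ = 96.389 / 258.6 = 0.3727.
Eyring denominator: −S ln(1−ᾱ) = 120.593.
V = 10.8 × 6.4 × 3.5 = 241.92 m³.
RT60 = 0.161 × 241.92 / 120.593 = 0.32 s.

0.32 seconds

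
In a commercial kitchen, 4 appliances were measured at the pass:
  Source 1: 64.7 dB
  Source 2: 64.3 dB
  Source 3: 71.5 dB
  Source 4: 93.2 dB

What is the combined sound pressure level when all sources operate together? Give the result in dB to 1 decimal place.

Converting to relative power and adding: 10^(64.7/10) + 10^(64.3/10) + 10^(71.5/10) + 10^(93.2/10) = 2.109e+09.
Back to dB: 10·log₁₀ Σ = 93.2 dB.

93.2 dB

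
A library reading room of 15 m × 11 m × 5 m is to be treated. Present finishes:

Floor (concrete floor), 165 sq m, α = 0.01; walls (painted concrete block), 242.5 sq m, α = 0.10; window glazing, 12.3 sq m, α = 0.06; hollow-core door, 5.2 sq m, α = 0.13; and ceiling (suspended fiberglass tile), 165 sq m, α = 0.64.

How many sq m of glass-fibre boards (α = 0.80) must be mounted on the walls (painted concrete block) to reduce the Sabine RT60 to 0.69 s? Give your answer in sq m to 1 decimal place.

85.1

A₁ = Σ Sᵢαᵢ = 165*0.01 + 242.5*0.10 + 12.3*0.06 + 5.2*0.13 + 165*0.64 = 132.914 sabins.
Required A₂ = 0.161·825/0.69 = 192.500 sabins.
Absorption to add: 192.500 − 132.914 = 59.586 sabins.
Each sq m of panel replacing the walls (painted concrete block) adds (0.80 − 0.10) = 0.70 sabins.
Area = ΔA/Δα = 59.586/0.70 = 85.1 sq m.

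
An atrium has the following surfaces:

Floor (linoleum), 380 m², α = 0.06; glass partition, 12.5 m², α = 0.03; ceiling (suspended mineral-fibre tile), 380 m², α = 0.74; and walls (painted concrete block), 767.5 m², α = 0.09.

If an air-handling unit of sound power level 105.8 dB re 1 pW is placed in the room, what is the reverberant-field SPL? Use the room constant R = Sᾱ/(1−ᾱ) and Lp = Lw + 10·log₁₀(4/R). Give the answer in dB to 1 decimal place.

84.9 dB

A = 373.450 sabins; S = 1540.0 m².
ᾱ = 373.450/1540.0 = 0.2425; R = Sᾱ/(1−ᾱ) = 373.450/(1−0.2425) = 493.003 m².
Lp = Lw + 10 log₁₀(4/R) = 105.8 -20.91 = 84.9 dB.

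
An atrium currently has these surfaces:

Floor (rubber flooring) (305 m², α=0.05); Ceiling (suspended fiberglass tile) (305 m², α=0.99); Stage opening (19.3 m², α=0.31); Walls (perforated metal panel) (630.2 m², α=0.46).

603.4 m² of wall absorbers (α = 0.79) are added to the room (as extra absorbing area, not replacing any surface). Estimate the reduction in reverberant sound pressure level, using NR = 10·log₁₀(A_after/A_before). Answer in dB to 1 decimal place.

2.5 dB

Summing Sᵢαᵢ: 15.250 + 301.950 + 5.983 + 289.892 → A_before = 613.075 sabins.
Treatment contributes 603.4·0.79 = 476.686 sabins.
New total A_after = 1089.761 sabins.
NR = 10·log₁₀(1089.761/613.075) = 2.5 dB.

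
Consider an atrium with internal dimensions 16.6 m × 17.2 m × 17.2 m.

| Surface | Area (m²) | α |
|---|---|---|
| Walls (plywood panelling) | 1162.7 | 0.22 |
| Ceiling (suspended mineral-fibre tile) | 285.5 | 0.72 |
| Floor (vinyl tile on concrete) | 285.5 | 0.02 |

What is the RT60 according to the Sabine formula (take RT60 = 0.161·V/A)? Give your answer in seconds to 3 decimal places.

1.693 s

A = Σ Sᵢαᵢ = 1162.7×0.22 + 285.5×0.72 + 285.5×0.02 = 467.064 sabins.
Volume V = 16.6 × 17.2 × 17.2 = 4910.944 m³.
T = 0.161 V/A = 0.161·4910.944/467.064 = 1.693 s.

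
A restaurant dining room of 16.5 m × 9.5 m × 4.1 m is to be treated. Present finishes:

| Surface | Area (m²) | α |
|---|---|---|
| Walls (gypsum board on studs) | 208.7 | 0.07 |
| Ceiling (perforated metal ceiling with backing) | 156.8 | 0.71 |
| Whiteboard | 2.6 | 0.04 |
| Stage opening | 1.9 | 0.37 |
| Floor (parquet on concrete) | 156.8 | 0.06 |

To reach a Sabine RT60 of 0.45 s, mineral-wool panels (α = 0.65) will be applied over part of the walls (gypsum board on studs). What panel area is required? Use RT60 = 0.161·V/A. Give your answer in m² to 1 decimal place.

A₁ = Σ Sᵢαᵢ = 208.7·0.07 + 156.8·0.71 + 2.6·0.04 + 1.9·0.37 + 156.8·0.06 = 136.152 sabins.
V = 642.675 m³. Target absorption A₂ = 0.161 × 642.675 / 0.45 = 229.935 sabins.
Absorption to add: 229.935 − 136.152 = 93.783 sabins.
Each m² of panel replacing the walls (gypsum board on studs) adds (0.65 − 0.07) = 0.58 sabins.
Panel area = 93.783 / 0.58 = 161.7 m².

161.7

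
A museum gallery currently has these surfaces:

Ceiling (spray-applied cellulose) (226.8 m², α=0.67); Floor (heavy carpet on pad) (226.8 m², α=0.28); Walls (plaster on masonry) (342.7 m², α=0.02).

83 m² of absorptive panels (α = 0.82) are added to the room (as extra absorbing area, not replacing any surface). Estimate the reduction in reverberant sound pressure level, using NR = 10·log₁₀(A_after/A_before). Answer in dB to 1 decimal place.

1.2 dB

Equivalent absorption area: A_before = 226.8*0.67 + 226.8*0.28 + 342.7*0.02 = 222.314 m².
Treatment contributes 83·0.82 = 68.060 sabins.
New total A_after = 290.374 sabins.
NR = 10·log₁₀(290.374/222.314) = 1.2 dB.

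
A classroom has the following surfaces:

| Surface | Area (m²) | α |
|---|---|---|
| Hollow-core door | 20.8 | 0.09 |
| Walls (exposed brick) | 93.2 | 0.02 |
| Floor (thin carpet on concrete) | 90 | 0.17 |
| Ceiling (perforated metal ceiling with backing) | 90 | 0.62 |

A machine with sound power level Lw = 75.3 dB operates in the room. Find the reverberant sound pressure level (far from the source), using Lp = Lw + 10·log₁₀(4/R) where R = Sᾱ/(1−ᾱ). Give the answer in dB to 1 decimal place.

Σ(Sᵢαᵢ) = 20.8×0.09 + 93.2×0.02 + 90×0.17 + 90×0.62 = 74.836; total area S = 294.0 m².
ᾱ = 74.836/294.0 = 0.2545; R = Sᾱ/(1−ᾱ) = 74.836/(1−0.2545) = 100.384 m².
Lp = Lw + 10 log₁₀(4/R) = 75.3 -14.00 = 61.3 dB.

61.3 dB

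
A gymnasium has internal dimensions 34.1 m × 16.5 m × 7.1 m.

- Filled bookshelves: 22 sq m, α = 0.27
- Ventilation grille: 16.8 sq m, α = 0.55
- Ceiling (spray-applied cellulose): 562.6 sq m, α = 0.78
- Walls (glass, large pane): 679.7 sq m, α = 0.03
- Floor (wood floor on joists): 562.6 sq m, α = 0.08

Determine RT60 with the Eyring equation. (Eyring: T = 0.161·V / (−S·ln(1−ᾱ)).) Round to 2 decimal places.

S = Σ Sᵢ = 1843.7 sq m.
Σ(Sᵢαᵢ) = 22×0.27 + 16.8×0.55 + 562.6×0.78 + 679.7×0.03 + 562.6×0.08 = 519.407.
Mean coefficient ᾱ = A/S = 0.2817.
Eyring denominator: −S ln(1−ᾱ) = 610.021.
V = 34.1 × 16.5 × 7.1 = 3994.815 m³.
RT60 = 0.161 × 3994.815 / 610.021 = 1.05 s.

1.05 sec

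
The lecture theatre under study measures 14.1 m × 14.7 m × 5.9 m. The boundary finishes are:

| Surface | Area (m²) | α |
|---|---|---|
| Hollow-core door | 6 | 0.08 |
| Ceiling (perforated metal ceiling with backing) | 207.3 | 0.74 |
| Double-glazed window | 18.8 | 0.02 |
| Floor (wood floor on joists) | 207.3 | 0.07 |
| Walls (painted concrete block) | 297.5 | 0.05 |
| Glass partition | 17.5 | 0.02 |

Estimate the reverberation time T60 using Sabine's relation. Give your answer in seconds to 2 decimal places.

1.07 s

Equivalent absorption area: A = 6·0.08 + 207.3·0.74 + 18.8·0.02 + 207.3·0.07 + 297.5·0.05 + 17.5·0.02 = 183.994 m².
Room volume: 1222.893 m³.
T = 0.161 V/A = 0.161·1222.893/183.994 = 1.07 s.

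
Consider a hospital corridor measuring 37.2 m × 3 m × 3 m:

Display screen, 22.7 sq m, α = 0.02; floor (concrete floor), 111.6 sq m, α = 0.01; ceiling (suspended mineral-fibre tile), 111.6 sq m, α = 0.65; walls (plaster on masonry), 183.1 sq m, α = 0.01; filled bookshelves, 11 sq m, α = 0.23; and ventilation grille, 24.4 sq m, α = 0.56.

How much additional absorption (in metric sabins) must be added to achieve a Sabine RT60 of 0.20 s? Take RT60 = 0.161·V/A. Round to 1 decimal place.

177.4 sabins

A₁ = Σ Sᵢαᵢ = 22.7×0.02 + 111.6×0.01 + 111.6×0.65 + 183.1×0.01 + 11×0.23 + 24.4×0.56 = 92.135 sabins.
For T = 0.20 s, need A₂ = 0.161·V/T = 0.161·334.8/0.20 = 269.514 sabins.
Shortfall: 269.514 − 92.135 = 177.4 sabins.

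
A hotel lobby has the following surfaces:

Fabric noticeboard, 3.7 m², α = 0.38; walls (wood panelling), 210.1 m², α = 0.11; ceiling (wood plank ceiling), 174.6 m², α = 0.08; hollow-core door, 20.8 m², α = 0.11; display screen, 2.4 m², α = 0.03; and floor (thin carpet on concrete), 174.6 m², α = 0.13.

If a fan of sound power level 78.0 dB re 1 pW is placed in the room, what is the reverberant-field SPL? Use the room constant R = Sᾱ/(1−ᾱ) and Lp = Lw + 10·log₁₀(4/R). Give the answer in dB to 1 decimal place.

65.5 dB

A = 63.543 sabins; S = 586.2 m².
ᾱ = 0.1084, so room constant R = A/(1−ᾱ) = 71.269 m².
Lp = 78.0 + 10·log₁₀(4/71.269) = 78.0 + (-12.51) = 65.5 dB.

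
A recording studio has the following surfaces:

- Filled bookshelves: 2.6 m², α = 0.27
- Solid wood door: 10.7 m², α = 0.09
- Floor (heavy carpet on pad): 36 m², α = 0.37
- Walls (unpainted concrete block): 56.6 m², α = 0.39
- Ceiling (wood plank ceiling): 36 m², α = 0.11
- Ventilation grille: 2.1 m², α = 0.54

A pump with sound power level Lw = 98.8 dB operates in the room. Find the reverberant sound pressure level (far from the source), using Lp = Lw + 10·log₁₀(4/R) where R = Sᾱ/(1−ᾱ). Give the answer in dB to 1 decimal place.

87.1 dB

Σ(Sᵢαᵢ) = 2.6·0.27 + 10.7·0.09 + 36·0.37 + 56.6·0.39 + 36·0.11 + 2.1·0.54 = 42.153; total area S = 144.0 m².
ᾱ = 0.2927, so room constant R = A/(1−ᾱ) = 59.597 m².
Lp = 98.8 + 10·log₁₀(4/59.597) = 98.8 + (-11.73) = 87.1 dB.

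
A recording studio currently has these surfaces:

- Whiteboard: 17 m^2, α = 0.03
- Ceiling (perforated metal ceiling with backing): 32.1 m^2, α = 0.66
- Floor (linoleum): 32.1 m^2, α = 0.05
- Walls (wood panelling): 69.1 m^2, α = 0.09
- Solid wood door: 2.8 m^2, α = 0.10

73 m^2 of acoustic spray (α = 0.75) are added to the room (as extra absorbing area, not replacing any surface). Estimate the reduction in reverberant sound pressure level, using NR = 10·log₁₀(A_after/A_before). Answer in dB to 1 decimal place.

4.5 dB

Equivalent absorption area: A_before = 17×0.03 + 32.1×0.66 + 32.1×0.05 + 69.1×0.09 + 2.8×0.10 = 29.800 m^2.
Added absorption = 73 × 0.75 = 54.750 sabins.
A_after = 29.800 + 54.750 = 84.550 sabins.
Reduction = 10 log₁₀(A_after/A_before) = 10 log₁₀(2.8372) = 4.5 dB.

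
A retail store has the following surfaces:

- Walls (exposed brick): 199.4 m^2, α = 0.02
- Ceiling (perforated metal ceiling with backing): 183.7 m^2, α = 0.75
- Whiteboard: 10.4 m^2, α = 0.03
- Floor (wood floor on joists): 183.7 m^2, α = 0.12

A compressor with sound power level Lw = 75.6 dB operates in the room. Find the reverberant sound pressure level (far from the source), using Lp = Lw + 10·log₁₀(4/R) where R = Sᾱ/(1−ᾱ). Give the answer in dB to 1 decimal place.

A = 164.119 sabins; S = 577.2 m^2.
ᾱ = 0.2843, so room constant R = A/(1−ᾱ) = 229.313 m^2.
Lp = Lw + 10 log₁₀(4/R) = 75.6 -17.58 = 58.0 dB.

58.0 dB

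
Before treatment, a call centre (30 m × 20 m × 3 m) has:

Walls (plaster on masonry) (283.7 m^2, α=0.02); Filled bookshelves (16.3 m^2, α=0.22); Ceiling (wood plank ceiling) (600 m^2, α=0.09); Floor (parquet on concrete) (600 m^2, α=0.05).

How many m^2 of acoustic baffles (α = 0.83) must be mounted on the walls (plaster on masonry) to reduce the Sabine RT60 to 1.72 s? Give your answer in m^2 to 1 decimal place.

92.9

Total absorption A₁ = 283.7×0.02 + 16.3×0.22 + 600×0.09 + 600×0.05
  = 5.674 + 3.586 + 54.000 + 30.000 = 93.260 m^2 sabins.
V = 1800 m³. Target absorption A₂ = 0.161 × 1800 / 1.72 = 168.488 sabins.
Absorption to add: 168.488 − 93.260 = 75.228 sabins.
Net gain per m^2: Δα = 0.83 − 0.02 = 0.81.
Panel area = 75.228 / 0.81 = 92.9 m^2.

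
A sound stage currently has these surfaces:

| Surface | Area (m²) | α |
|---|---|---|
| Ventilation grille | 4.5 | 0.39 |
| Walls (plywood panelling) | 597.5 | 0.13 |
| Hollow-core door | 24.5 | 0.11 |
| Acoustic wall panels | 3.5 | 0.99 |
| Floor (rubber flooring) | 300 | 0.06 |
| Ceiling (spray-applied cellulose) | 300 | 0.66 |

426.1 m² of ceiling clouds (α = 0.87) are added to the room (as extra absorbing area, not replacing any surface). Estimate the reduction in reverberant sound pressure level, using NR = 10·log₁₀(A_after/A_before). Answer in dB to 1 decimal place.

Equivalent absorption area: A_before = 4.5*0.39 + 597.5*0.13 + 24.5*0.11 + 3.5*0.99 + 300*0.06 + 300*0.66 = 301.590 m².
Treatment contributes 426.1·0.87 = 370.707 sabins.
New total A_after = 672.297 sabins.
NR = 10·log₁₀(672.297/301.590) = 3.5 dB.

3.5 dB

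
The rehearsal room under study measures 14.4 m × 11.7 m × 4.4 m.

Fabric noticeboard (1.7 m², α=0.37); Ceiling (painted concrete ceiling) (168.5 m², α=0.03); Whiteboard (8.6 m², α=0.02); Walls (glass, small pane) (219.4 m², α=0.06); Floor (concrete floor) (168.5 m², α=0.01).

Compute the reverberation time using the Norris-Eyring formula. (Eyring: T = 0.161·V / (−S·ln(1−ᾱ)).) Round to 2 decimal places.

5.66 s

Total surface area S = 1.7 + 168.5 + 8.6 + 219.4 + 168.5 = 566.7 m².
Σ(Sᵢαᵢ) = 1.7·0.37 + 168.5·0.03 + 8.6·0.02 + 219.4·0.06 + 168.5·0.01 = 20.705.
ᾱ = 20.705 / 566.7 = 0.0365.
Eyring denominator: −S ln(1−ᾱ) = 21.071.
V = 14.4 × 11.7 × 4.4 = 741.312 m³.
RT60 = 0.161 × 741.312 / 21.071 = 5.66 s.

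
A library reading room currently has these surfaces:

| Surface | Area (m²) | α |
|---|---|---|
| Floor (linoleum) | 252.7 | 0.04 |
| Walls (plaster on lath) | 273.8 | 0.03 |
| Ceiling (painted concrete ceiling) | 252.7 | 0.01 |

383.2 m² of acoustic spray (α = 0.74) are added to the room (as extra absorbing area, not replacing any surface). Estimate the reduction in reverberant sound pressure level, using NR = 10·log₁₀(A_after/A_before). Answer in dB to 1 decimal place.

11.6 dB

Summing Sᵢαᵢ: 10.108 + 8.214 + 2.527 → A_before = 20.849 sabins.
Treatment contributes 383.2·0.74 = 283.568 sabins.
A_after = 20.849 + 283.568 = 304.417 sabins.
Reduction = 10 log₁₀(A_after/A_before) = 10 log₁₀(14.6010) = 11.6 dB.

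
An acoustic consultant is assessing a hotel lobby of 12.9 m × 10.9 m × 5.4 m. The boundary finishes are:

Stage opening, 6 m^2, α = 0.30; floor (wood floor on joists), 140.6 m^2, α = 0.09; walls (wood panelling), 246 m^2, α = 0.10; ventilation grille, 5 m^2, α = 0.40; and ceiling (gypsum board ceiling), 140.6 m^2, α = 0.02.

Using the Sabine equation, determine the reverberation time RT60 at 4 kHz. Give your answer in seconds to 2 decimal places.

2.79 s

Equivalent absorption area: A = 6·0.30 + 140.6·0.09 + 246·0.10 + 5·0.40 + 140.6·0.02 = 43.866 m^2.
Room volume: 759.294 m³.
Sabine: RT60 = 0.161 × 759.294 / 43.866 = 2.79 s.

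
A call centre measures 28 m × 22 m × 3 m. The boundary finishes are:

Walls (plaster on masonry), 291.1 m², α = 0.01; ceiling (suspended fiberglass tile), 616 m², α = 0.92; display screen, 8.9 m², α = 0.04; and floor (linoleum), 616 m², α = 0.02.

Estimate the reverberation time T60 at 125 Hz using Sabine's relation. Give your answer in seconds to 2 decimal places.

Equivalent absorption area: A = 291.1×0.01 + 616×0.92 + 8.9×0.04 + 616×0.02 = 582.307 m².
Volume V = 28 × 22 × 3 = 1848 m³.
Sabine: RT60 = 0.161 × 1848 / 582.307 = 0.51 s.

0.51 sec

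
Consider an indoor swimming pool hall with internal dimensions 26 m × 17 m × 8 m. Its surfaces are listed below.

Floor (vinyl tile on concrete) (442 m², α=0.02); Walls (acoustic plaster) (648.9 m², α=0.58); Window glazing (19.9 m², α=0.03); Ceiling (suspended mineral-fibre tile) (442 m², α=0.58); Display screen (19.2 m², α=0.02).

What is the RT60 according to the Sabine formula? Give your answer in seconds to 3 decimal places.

Total absorption A = 442×0.02 + 648.9×0.58 + 19.9×0.03 + 442×0.58 + 19.2×0.02
  = 8.840 + 376.362 + 0.597 + 256.360 + 0.384 = 642.543 m² sabins.
Room volume: 3536 m³.
RT60 = 0.161 · V / A = 0.161 × 3536 / 642.543 = 0.886 s.

0.886 s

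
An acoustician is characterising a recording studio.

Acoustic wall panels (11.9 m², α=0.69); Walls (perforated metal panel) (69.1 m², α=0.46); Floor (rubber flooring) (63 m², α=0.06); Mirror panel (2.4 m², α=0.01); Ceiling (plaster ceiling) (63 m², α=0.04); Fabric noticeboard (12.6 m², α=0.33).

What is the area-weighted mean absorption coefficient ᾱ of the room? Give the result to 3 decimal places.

S = Σ Sᵢ = 11.9 + 69.1 + 63 + 2.4 + 63 + 12.6 = 222.0 m².
A = 11.9×0.69 + 69.1×0.46 + 63×0.06 + 2.4×0.01 + 63×0.04 + 12.6×0.33 = 50.479 sabins.
ᾱ = A/S = 0.227.

0.227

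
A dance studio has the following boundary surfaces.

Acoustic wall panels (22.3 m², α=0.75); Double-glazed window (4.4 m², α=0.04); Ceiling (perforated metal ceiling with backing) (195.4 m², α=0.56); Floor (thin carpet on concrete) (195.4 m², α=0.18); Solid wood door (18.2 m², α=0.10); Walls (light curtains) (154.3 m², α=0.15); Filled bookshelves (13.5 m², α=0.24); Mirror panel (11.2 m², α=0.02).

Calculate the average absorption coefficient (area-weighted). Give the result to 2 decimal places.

0.31

S = Σ Sᵢ = 22.3 + 4.4 + 195.4 + 195.4 + 18.2 + 154.3 + 13.5 + 11.2 = 614.7 m².
A = 22.3*0.75 + 4.4*0.04 + 195.4*0.56 + 195.4*0.18 + 18.2*0.10 + 154.3*0.15 + 13.5*0.24 + 11.2*0.02 = 189.926 sabins.
ᾱ = A/S = 0.31.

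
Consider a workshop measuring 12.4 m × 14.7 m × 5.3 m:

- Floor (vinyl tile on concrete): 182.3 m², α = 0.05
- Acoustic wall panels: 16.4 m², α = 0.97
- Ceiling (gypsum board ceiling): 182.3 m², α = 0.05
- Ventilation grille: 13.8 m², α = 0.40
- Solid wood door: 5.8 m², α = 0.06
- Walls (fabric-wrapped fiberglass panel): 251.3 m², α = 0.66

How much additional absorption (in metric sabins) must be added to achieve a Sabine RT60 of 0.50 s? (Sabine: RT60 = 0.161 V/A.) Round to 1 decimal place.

Total absorption A₁ = 182.3×0.05 + 16.4×0.97 + 182.3×0.05 + 13.8×0.40 + 5.8×0.06 + 251.3×0.66
  = 9.115 + 15.908 + 9.115 + 5.520 + 0.348 + 165.858 = 205.864 m² sabins.
For T = 0.50 s, need A₂ = 0.161·V/T = 0.161·966.084/0.50 = 311.079 sabins.
ΔA = A₂ − A₁ = 311.079 − 205.864 = 105.2 sabins.

105.2 sabins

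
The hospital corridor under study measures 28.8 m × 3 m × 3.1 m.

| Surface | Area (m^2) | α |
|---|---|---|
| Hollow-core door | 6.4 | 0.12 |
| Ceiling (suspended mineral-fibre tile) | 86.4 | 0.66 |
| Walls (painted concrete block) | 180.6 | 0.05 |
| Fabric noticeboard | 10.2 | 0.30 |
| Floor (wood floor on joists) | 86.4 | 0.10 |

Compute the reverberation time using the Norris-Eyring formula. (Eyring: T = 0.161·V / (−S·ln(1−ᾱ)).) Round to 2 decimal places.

0.49 seconds

Total surface area S = 6.4 + 86.4 + 180.6 + 10.2 + 86.4 = 370.0 m^2.
Absorption A = 6.4×0.12 + 86.4×0.66 + 180.6×0.05 + 10.2×0.30 + 86.4×0.10 = 78.522 sabins.
ᾱ = 78.522 / 370.0 = 0.2122.
Eyring denominator: −S ln(1−ᾱ) = 88.249.
V = 28.8 × 3 × 3.1 = 267.84 m³.
T = 0.161·V/[−S·ln(1−ᾱ)] = 0.161·267.84/88.249 = 0.49 s.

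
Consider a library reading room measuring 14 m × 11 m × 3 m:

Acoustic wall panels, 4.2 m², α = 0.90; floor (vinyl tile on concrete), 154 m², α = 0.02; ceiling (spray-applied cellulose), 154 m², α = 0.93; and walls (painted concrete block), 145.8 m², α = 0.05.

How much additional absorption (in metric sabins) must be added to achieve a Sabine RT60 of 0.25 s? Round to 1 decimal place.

Summing Sᵢαᵢ: 3.780 + 3.080 + 143.220 + 7.290 → A₁ = 157.370 sabins.
For T = 0.25 s, need A₂ = 0.161·V/T = 0.161·462/0.25 = 297.528 sabins.
ΔA = A₂ − A₁ = 297.528 − 157.370 = 140.2 sabins.

140.2 sabins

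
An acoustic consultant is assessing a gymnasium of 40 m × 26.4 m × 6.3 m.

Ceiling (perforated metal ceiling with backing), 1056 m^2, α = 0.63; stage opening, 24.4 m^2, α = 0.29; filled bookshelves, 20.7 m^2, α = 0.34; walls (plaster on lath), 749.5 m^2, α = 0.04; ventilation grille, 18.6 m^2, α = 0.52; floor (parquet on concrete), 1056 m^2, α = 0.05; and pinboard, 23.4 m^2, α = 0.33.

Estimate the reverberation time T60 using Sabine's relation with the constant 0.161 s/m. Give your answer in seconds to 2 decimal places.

1.37 seconds

Total absorption A = 1056·0.63 + 24.4·0.29 + 20.7·0.34 + 749.5·0.04 + 18.6·0.52 + 1056·0.05 + 23.4·0.33
  = 665.280 + 7.076 + 7.038 + 29.980 + 9.672 + 52.800 + 7.722 = 779.568 m^2 sabins.
V = 40·26.4·6.3 = 6652.8 m³.
RT60 = 0.161 · V / A = 0.161 × 6652.8 / 779.568 = 1.37 s.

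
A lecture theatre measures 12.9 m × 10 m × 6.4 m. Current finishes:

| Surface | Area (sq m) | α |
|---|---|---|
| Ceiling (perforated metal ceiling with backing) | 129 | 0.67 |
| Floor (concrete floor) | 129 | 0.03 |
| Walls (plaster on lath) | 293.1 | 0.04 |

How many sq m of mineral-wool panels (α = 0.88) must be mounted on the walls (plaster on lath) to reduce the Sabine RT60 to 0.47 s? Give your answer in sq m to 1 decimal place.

215.2

Equivalent absorption area: A₁ = 129·0.67 + 129·0.03 + 293.1·0.04 = 102.024 sq m.
Required A₂ = 0.161·825.6/0.47 = 282.812 sabins.
ΔA needed = 282.812 − 102.024 = 180.788 sabins.
Each sq m of panel replacing the walls (plaster on lath) adds (0.88 − 0.04) = 0.84 sabins.
Panel area = 180.788 / 0.84 = 215.2 sq m.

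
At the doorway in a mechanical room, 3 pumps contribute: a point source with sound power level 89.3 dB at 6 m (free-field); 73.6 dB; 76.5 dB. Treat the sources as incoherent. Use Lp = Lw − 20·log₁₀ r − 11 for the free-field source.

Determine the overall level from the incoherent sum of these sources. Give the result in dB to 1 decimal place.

Source at 6 m: Lp = 89.3 − 20·log₁₀(6) − 11 = 62.7 dB.
Sum in the linear (power) domain: Σ 10^(Lᵢ/10) = 10^(62.7/10) + 10^(73.6/10) + 10^(76.5/10) = 6.944e+07.
Combined level = 10 log₁₀(6.944e+07) = 78.4 dB.

78.4 dB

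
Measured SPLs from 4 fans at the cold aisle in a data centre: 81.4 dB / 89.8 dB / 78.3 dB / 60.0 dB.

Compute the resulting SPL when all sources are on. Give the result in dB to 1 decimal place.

Sum in the linear (power) domain: Σ 10^(Lᵢ/10) = 10^(81.4/10) + 10^(89.8/10) + 10^(78.3/10) + 10^(60.0/10) = 1.162e+09.
Back to dB: 10·log₁₀ Σ = 90.7 dB.

90.7 dB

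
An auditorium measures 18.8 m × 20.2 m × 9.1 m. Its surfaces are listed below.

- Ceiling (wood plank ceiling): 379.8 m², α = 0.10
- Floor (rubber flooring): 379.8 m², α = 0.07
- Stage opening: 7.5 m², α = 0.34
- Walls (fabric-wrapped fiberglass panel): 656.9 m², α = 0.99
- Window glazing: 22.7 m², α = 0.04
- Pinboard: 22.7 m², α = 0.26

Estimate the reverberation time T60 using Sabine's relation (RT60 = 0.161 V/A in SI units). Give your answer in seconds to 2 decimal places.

0.77 seconds

Total absorption A = 379.8*0.10 + 379.8*0.07 + 7.5*0.34 + 656.9*0.99 + 22.7*0.04 + 22.7*0.26
  = 37.980 + 26.586 + 2.550 + 650.331 + 0.908 + 5.902 = 724.257 m² sabins.
Volume V = 18.8 × 20.2 × 9.1 = 3455.816 m³.
Sabine: RT60 = 0.161 × 3455.816 / 724.257 = 0.77 s.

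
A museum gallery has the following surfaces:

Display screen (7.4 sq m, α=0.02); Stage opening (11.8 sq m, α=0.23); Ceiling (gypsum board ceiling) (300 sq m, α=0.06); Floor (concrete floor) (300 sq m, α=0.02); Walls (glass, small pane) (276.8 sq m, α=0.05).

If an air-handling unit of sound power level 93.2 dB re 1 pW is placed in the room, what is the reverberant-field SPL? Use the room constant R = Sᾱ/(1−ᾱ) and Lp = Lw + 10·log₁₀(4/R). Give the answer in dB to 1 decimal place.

82.9 dB

Σ(Sᵢαᵢ) = 7.4×0.02 + 11.8×0.23 + 300×0.06 + 300×0.02 + 276.8×0.05 = 40.702; total area S = 896.0 sq m.
ᾱ = 0.0454, so room constant R = A/(1−ᾱ) = 42.638 sq m.
Lp = Lw + 10 log₁₀(4/R) = 93.2 -10.28 = 82.9 dB.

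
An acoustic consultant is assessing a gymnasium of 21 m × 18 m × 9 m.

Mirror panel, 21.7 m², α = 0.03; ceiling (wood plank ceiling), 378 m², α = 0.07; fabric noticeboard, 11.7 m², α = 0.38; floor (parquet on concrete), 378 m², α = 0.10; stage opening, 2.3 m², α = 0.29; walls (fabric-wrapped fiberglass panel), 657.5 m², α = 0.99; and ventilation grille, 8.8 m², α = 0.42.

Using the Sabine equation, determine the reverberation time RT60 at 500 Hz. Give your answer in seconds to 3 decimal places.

0.756 s

Summing Sᵢαᵢ: 0.651 + 26.460 + 4.446 + 37.800 + 0.667 + 650.925 + 3.696 → A = 724.645 sabins.
Room volume: 3402 m³.
T = 0.161 V/A = 0.161·3402/724.645 = 0.756 s.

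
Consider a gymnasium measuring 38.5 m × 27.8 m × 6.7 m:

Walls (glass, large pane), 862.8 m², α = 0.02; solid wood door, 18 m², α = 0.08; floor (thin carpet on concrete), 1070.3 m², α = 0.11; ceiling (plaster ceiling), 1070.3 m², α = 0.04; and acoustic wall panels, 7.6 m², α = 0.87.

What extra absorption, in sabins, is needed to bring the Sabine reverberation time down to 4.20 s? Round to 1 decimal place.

89.0 sabins

Equivalent absorption area: A₁ = 862.8·0.02 + 18·0.08 + 1070.3·0.11 + 1070.3·0.04 + 7.6·0.87 = 185.853 m².
Target A₂ = 0.161·7171.01/4.20 = 274.889 sabins (V = 7171.01 m³).
Shortfall: 274.889 − 185.853 = 89.0 sabins.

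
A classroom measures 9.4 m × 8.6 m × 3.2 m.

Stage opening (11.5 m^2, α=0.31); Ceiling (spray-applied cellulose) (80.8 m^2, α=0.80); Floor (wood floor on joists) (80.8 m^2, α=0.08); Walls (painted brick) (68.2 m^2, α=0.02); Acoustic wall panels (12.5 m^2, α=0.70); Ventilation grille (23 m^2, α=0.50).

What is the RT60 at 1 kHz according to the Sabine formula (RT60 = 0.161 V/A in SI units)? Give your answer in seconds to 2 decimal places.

0.43 s

Total absorption A = 11.5·0.31 + 80.8·0.80 + 80.8·0.08 + 68.2·0.02 + 12.5·0.70 + 23·0.50
  = 3.565 + 64.640 + 6.464 + 1.364 + 8.750 + 11.500 = 96.283 m^2 sabins.
Room volume: 258.688 m³.
T = 0.161 V/A = 0.161·258.688/96.283 = 0.43 s.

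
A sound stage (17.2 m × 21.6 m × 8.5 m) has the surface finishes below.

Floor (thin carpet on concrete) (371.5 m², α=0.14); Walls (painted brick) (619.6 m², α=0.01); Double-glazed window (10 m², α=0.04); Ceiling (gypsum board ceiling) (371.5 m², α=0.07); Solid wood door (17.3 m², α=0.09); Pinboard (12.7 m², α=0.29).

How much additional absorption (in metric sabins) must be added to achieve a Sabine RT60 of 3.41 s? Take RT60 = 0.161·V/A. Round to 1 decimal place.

59.2 sabins

Summing Sᵢαᵢ: 52.010 + 6.196 + 0.400 + 26.005 + 1.557 + 3.683 → A₁ = 89.851 sabins.
Target A₂ = 0.161·3157.92/3.41 = 149.098 sabins (V = 3157.92 m³).
ΔA = A₂ − A₁ = 149.098 − 89.851 = 59.2 sabins.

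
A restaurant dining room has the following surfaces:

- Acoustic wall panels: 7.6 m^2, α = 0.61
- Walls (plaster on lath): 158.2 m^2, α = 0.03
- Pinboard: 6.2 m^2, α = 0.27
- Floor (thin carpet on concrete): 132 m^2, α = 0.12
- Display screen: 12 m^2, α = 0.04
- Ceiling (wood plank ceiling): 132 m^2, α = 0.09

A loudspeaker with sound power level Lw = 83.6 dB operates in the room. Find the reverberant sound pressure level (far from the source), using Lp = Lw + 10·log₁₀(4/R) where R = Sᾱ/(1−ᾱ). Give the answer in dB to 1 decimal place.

73.3 dB

A = 39.256 sabins; S = 448.0 m^2.
ᾱ = 39.256/448.0 = 0.0876; R = Sᾱ/(1−ᾱ) = 39.256/(1−0.0876) = 43.025 m^2.
Lp = Lw + 10 log₁₀(4/R) = 83.6 -10.32 = 73.3 dB.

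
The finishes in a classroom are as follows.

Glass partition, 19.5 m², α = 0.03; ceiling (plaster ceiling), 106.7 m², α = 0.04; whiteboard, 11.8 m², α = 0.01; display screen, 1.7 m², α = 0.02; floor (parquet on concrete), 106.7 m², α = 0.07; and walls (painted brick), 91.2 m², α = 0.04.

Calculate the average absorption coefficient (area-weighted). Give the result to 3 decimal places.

Total surface area S = 337.6 m².
Σ(Sᵢαᵢ) = 19.5×0.03 + 106.7×0.04 + 11.8×0.01 + 1.7×0.02 + 106.7×0.07 + 91.2×0.04 = 16.122.
ᾱ = 16.122 / 337.6 = 0.048.

0.048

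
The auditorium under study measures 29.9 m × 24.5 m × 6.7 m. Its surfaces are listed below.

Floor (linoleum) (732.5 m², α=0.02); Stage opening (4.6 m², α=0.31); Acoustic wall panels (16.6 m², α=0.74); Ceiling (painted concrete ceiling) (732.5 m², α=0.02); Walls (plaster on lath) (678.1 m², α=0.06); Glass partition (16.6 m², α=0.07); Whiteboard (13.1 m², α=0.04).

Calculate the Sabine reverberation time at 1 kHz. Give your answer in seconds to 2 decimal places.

9.25 s

Summing Sᵢαᵢ: 14.650 + 1.426 + 12.284 + 14.650 + 40.686 + 1.162 + 0.524 → A = 85.382 sabins.
Volume V = 29.9 × 24.5 × 6.7 = 4908.085 m³.
RT60 = 0.161 · V / A = 0.161 × 4908.085 / 85.382 = 9.25 s.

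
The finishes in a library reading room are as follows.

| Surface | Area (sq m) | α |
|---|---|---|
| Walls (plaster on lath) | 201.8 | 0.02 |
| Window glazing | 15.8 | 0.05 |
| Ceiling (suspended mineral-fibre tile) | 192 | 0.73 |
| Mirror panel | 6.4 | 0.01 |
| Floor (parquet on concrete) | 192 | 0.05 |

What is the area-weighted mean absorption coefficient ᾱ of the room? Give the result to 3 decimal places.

Total surface area S = 608.0 sq m.
Σ(Sᵢαᵢ) = 201.8×0.02 + 15.8×0.05 + 192×0.73 + 6.4×0.01 + 192×0.05 = 154.650.
ᾱ = A/S = 0.254.

0.254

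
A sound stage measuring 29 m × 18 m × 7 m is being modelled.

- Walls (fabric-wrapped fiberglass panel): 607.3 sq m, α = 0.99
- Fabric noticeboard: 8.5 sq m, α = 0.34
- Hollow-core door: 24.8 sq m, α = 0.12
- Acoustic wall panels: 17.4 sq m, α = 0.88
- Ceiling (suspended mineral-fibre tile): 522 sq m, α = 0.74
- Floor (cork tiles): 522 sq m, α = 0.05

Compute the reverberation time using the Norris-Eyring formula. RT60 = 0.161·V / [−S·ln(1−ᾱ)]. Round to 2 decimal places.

S = Σ Sᵢ = 1702.0 sq m.
Σ(Sᵢαᵢ) = 607.3×0.99 + 8.5×0.34 + 24.8×0.12 + 17.4×0.88 + 522×0.74 + 522×0.05 = 1034.785.
Mean coefficient ᾱ = A/S = 0.6080.
Eyring denominator: −S ln(1−ᾱ) = 1593.912.
V = 29 × 18 × 7 = 3654 m³.
RT60 = 0.161 × 3654 / 1593.912 = 0.37 s.

0.37 s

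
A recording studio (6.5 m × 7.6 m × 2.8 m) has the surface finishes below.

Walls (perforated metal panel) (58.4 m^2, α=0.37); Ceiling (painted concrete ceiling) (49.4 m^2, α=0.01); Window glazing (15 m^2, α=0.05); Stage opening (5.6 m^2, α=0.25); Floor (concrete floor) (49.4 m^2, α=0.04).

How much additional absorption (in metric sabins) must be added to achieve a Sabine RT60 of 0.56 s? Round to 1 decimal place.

A₁ = Σ Sᵢαᵢ = 58.4*0.37 + 49.4*0.01 + 15*0.05 + 5.6*0.25 + 49.4*0.04 = 26.228 sabins.
Target A₂ = 0.161·138.32/0.56 = 39.767 sabins (V = 138.32 m³).
Additional absorption ΔA = 39.767 − 26.228 = 13.5 sabins.

13.5 sabins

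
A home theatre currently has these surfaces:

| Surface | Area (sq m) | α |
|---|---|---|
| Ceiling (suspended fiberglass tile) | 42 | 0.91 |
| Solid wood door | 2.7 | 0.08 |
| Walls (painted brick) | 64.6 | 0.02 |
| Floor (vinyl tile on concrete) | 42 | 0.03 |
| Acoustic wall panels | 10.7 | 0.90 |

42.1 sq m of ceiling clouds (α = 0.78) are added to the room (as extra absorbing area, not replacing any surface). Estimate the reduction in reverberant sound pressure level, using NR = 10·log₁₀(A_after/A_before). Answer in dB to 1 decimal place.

Summing Sᵢαᵢ: 38.220 + 0.216 + 1.292 + 1.260 + 9.630 → A_before = 50.618 sabins.
Added absorption = 42.1 × 0.78 = 32.838 sabins.
New total A_after = 83.456 sabins.
NR = 10·log₁₀(83.456/50.618) = 2.2 dB.

2.2 dB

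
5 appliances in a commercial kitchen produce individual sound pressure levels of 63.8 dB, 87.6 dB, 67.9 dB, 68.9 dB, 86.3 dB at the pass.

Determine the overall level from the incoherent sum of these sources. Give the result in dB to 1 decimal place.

90.1 dB

Σ 10^(Lᵢ/10) = 1.018e+09.
Combined level = 10 log₁₀(1.018e+09) = 90.1 dB.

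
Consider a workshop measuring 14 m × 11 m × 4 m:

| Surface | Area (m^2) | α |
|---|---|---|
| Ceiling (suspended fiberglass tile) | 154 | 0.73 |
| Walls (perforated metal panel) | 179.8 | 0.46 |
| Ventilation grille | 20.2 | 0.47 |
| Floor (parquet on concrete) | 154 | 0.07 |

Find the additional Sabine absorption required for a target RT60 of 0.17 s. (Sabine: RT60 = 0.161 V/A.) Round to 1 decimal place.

Equivalent absorption area: A₁ = 154*0.73 + 179.8*0.46 + 20.2*0.47 + 154*0.07 = 215.402 m^2.
V = 616 m³. Required absorption A₂ = 0.161 × 616 / 0.17 = 583.388 sabins.
Shortfall: 583.388 − 215.402 = 368.0 sabins.

368.0 sabins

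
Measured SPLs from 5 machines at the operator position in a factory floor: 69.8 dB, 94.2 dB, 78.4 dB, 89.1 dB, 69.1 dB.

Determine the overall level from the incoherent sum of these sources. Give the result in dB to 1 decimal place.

Sum in the linear (power) domain: Σ 10^(Lᵢ/10) = 10^(69.8/10) + 10^(94.2/10) + 10^(78.4/10) + 10^(89.1/10) + 10^(69.1/10) = 3.53e+09.
L_total = 10·log₁₀(3.53e+09) = 95.5 dB.

95.5 dB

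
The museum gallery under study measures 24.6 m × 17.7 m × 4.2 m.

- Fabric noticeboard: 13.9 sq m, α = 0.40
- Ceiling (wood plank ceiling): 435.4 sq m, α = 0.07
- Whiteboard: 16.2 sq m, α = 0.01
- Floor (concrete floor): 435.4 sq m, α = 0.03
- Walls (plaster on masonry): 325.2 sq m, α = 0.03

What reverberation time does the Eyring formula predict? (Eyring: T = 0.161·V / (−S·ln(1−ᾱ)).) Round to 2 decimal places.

4.87 s

S = Σ Sᵢ = 1226.1 sq m.
Absorption A = 13.9×0.40 + 435.4×0.07 + 16.2×0.01 + 435.4×0.03 + 325.2×0.03 = 59.018 sabins.
ᾱ = 59.018 / 1226.1 = 0.0481.
Eyring denominator: −S ln(1−ᾱ) = 60.441.
V = 24.6 × 17.7 × 4.2 = 1828.764 m³.
RT60 = 0.161 × 1828.764 / 60.441 = 4.87 s.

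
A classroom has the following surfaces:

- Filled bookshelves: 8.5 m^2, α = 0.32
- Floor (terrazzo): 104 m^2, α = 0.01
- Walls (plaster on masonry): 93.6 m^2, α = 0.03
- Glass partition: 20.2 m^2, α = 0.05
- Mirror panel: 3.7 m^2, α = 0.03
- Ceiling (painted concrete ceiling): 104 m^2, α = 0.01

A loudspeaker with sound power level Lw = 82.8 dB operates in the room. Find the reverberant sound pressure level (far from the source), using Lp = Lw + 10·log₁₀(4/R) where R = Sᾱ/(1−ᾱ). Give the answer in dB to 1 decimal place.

79.3 dB

Σ(Sᵢαᵢ) = 8.5·0.32 + 104·0.01 + 93.6·0.03 + 20.2·0.05 + 3.7·0.03 + 104·0.01 = 8.729; total area S = 334.0 m^2.
ᾱ = 0.0261, so room constant R = A/(1−ᾱ) = 8.963 m^2.
Lp = Lw + 10 log₁₀(4/R) = 82.8 -3.50 = 79.3 dB.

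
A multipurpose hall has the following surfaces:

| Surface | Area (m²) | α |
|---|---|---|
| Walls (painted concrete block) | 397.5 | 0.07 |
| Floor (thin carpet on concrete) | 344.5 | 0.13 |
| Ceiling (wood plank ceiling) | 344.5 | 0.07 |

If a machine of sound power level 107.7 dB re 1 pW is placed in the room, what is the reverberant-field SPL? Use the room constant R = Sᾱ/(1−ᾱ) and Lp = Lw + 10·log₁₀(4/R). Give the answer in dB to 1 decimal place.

Σ(Sᵢαᵢ) = 397.5×0.07 + 344.5×0.13 + 344.5×0.07 = 96.725; total area S = 1086.5 m².
ᾱ = 96.725/1086.5 = 0.0890; R = Sᾱ/(1−ᾱ) = 96.725/(1−0.0890) = 106.175 m².
Lp = Lw + 10 log₁₀(4/R) = 107.7 -14.24 = 93.5 dB.

93.5 dB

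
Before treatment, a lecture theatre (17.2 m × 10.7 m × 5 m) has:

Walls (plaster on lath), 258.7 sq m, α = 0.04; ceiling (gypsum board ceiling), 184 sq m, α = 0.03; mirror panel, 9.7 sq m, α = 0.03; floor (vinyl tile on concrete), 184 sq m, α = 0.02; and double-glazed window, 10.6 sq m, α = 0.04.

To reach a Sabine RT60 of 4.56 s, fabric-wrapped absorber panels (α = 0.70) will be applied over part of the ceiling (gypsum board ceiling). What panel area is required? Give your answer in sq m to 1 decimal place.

18.2

Total absorption A₁ = 258.7*0.04 + 184*0.03 + 9.7*0.03 + 184*0.02 + 10.6*0.04
  = 10.348 + 5.520 + 0.291 + 3.680 + 0.424 = 20.263 sq m sabins.
V = 920.2 m³. Target absorption A₂ = 0.161 × 920.2 / 4.56 = 32.490 sabins.
Absorption to add: 32.490 − 20.263 = 12.227 sabins.
Net gain per sq m: Δα = 0.70 − 0.03 = 0.67.
Area = ΔA/Δα = 12.227/0.67 = 18.2 sq m.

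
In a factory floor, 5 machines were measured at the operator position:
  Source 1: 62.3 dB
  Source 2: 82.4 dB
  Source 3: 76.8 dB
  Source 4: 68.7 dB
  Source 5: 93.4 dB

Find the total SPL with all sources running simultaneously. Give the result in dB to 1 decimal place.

Converting to relative power and adding: 10^(62.3/10) + 10^(82.4/10) + 10^(76.8/10) + 10^(68.7/10) + 10^(93.4/10) = 2.419e+09.
Back to dB: 10·log₁₀ Σ = 93.8 dB.

93.8 dB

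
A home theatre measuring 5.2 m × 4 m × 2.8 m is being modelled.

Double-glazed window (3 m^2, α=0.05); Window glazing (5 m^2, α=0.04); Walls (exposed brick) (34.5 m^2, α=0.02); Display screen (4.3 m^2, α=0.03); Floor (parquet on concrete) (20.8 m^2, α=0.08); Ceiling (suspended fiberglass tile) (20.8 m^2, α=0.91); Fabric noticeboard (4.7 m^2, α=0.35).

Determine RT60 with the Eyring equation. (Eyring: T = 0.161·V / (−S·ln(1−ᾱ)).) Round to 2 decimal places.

0.35 seconds

Total surface area S = 3 + 5 + 34.5 + 4.3 + 20.8 + 20.8 + 4.7 = 93.1 m^2.
Absorption A = 3×0.05 + 5×0.04 + 34.5×0.02 + 4.3×0.03 + 20.8×0.08 + 20.8×0.91 + 4.7×0.35 = 23.406 sabins.
Mean coefficient ᾱ = A/S = 0.2514.
−S·ln(1−ᾱ) = −93.1 × ln(1 − 0.2514) = 26.957.
V = 5.2 × 4 × 2.8 = 58.24 m³.
T = 0.161·V/[−S·ln(1−ᾱ)] = 0.161·58.24/26.957 = 0.35 s.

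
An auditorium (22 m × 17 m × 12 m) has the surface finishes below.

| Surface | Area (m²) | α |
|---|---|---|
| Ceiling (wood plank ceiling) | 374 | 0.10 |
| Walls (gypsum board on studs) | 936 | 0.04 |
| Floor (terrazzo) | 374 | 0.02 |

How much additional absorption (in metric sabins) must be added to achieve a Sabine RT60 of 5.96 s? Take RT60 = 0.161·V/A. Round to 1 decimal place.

38.9 sabins

Total absorption A₁ = 374×0.10 + 936×0.04 + 374×0.02
  = 37.400 + 37.440 + 7.480 = 82.320 m² sabins.
For T = 5.96 s, need A₂ = 0.161·V/T = 0.161·4488/5.96 = 121.236 sabins.
Additional absorption ΔA = 121.236 − 82.320 = 38.9 sabins.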